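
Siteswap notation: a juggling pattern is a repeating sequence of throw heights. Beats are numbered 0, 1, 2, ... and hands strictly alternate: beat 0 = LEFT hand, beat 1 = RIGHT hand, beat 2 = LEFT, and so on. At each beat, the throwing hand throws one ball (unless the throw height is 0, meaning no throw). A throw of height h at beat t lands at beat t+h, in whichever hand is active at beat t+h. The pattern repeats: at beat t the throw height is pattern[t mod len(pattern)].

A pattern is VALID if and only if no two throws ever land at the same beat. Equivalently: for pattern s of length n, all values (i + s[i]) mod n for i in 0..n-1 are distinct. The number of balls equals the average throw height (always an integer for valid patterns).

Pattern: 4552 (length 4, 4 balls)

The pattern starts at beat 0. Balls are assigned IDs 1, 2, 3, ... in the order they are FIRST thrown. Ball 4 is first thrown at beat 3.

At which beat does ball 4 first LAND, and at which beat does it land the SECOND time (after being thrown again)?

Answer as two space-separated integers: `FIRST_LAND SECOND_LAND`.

Answer: 5 10

Derivation:
Beat 0 (L): throw ball1 h=4 -> lands@4:L; in-air after throw: [b1@4:L]
Beat 1 (R): throw ball2 h=5 -> lands@6:L; in-air after throw: [b1@4:L b2@6:L]
Beat 2 (L): throw ball3 h=5 -> lands@7:R; in-air after throw: [b1@4:L b2@6:L b3@7:R]
Beat 3 (R): throw ball4 h=2 -> lands@5:R; in-air after throw: [b1@4:L b4@5:R b2@6:L b3@7:R]
Beat 4 (L): throw ball1 h=4 -> lands@8:L; in-air after throw: [b4@5:R b2@6:L b3@7:R b1@8:L]
Beat 5 (R): throw ball4 h=5 -> lands@10:L; in-air after throw: [b2@6:L b3@7:R b1@8:L b4@10:L]
Beat 6 (L): throw ball2 h=5 -> lands@11:R; in-air after throw: [b3@7:R b1@8:L b4@10:L b2@11:R]
Beat 7 (R): throw ball3 h=2 -> lands@9:R; in-air after throw: [b1@8:L b3@9:R b4@10:L b2@11:R]
Beat 8 (L): throw ball1 h=4 -> lands@12:L; in-air after throw: [b3@9:R b4@10:L b2@11:R b1@12:L]
Beat 9 (R): throw ball3 h=5 -> lands@14:L; in-air after throw: [b4@10:L b2@11:R b1@12:L b3@14:L]
Beat 10 (L): throw ball4 h=5 -> lands@15:R; in-air after throw: [b2@11:R b1@12:L b3@14:L b4@15:R]
Ball 4: thrown@3 h=2 -> first land @5; rethrown@5 h=5 -> second land @10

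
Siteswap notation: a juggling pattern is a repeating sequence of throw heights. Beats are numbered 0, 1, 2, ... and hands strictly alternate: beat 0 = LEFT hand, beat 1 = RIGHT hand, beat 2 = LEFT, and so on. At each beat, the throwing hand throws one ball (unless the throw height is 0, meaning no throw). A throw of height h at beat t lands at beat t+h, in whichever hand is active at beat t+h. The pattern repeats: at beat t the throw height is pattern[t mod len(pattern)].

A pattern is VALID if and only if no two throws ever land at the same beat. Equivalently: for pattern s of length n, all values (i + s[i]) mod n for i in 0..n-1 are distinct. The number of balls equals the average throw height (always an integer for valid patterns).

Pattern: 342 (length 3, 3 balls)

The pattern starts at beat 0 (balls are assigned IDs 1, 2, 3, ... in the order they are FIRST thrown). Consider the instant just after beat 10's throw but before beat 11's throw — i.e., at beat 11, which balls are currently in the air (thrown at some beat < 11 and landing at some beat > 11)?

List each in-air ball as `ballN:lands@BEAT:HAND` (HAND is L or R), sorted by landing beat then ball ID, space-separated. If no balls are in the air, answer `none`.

Answer: ball1:lands@12:L ball3:lands@14:L

Derivation:
Beat 0 (L): throw ball1 h=3 -> lands@3:R; in-air after throw: [b1@3:R]
Beat 1 (R): throw ball2 h=4 -> lands@5:R; in-air after throw: [b1@3:R b2@5:R]
Beat 2 (L): throw ball3 h=2 -> lands@4:L; in-air after throw: [b1@3:R b3@4:L b2@5:R]
Beat 3 (R): throw ball1 h=3 -> lands@6:L; in-air after throw: [b3@4:L b2@5:R b1@6:L]
Beat 4 (L): throw ball3 h=4 -> lands@8:L; in-air after throw: [b2@5:R b1@6:L b3@8:L]
Beat 5 (R): throw ball2 h=2 -> lands@7:R; in-air after throw: [b1@6:L b2@7:R b3@8:L]
Beat 6 (L): throw ball1 h=3 -> lands@9:R; in-air after throw: [b2@7:R b3@8:L b1@9:R]
Beat 7 (R): throw ball2 h=4 -> lands@11:R; in-air after throw: [b3@8:L b1@9:R b2@11:R]
Beat 8 (L): throw ball3 h=2 -> lands@10:L; in-air after throw: [b1@9:R b3@10:L b2@11:R]
Beat 9 (R): throw ball1 h=3 -> lands@12:L; in-air after throw: [b3@10:L b2@11:R b1@12:L]
Beat 10 (L): throw ball3 h=4 -> lands@14:L; in-air after throw: [b2@11:R b1@12:L b3@14:L]
Beat 11 (R): throw ball2 h=2 -> lands@13:R; in-air after throw: [b1@12:L b2@13:R b3@14:L]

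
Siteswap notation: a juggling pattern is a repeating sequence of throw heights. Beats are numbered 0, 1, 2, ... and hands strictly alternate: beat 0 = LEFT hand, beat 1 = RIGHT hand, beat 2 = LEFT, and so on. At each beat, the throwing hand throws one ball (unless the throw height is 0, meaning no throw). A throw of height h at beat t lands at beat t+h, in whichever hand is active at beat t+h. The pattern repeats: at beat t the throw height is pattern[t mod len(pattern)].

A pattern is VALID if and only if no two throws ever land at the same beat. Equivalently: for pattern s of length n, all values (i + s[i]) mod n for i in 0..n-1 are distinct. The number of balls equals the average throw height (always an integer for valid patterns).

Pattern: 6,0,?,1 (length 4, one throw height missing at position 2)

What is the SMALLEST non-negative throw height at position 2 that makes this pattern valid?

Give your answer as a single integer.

i=0: (0 + 6) mod 4 = 2
i=1: (1 + 0) mod 4 = 1
i=2: s[i]=? (unknown)
i=3: (3 + 1) mod 4 = 0
Known residues: [0, 1, 2]; need a permutation of 0..3, so missing residue r = 3
Need (2 + s) mod 4 = 3; smallest s = (3 - 2) mod 4 = 1

Answer: 1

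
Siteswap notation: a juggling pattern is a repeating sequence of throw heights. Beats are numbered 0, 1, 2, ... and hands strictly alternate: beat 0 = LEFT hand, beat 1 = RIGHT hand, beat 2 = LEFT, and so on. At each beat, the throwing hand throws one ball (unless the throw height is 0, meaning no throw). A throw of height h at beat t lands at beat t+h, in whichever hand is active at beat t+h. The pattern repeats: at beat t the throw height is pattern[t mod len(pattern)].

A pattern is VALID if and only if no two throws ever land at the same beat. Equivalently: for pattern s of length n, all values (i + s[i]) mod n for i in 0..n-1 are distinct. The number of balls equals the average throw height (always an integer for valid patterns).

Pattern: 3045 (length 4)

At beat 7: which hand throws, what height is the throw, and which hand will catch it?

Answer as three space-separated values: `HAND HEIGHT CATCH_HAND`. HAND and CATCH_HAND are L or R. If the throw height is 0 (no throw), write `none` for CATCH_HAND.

Answer: R 5 L

Derivation:
Beat 7: 7 mod 2 = 1, so hand = R
Throw height = pattern[7 mod 4] = pattern[3] = 5
Lands at beat 7+5=12, 12 mod 2 = 0, so catch hand = L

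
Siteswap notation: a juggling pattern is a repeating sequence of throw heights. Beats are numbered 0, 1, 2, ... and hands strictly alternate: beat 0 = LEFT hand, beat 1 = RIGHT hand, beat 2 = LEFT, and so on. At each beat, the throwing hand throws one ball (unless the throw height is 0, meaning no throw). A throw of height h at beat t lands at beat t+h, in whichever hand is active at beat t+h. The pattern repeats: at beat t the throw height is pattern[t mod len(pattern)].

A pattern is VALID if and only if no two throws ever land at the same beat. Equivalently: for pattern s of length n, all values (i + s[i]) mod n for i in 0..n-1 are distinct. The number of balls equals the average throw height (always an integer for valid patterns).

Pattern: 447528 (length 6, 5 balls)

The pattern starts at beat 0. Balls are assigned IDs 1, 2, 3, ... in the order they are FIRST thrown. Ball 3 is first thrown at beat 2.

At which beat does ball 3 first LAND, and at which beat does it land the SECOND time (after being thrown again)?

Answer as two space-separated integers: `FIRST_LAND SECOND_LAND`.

Beat 0 (L): throw ball1 h=4 -> lands@4:L; in-air after throw: [b1@4:L]
Beat 1 (R): throw ball2 h=4 -> lands@5:R; in-air after throw: [b1@4:L b2@5:R]
Beat 2 (L): throw ball3 h=7 -> lands@9:R; in-air after throw: [b1@4:L b2@5:R b3@9:R]
Beat 3 (R): throw ball4 h=5 -> lands@8:L; in-air after throw: [b1@4:L b2@5:R b4@8:L b3@9:R]
Beat 4 (L): throw ball1 h=2 -> lands@6:L; in-air after throw: [b2@5:R b1@6:L b4@8:L b3@9:R]
Beat 5 (R): throw ball2 h=8 -> lands@13:R; in-air after throw: [b1@6:L b4@8:L b3@9:R b2@13:R]
Beat 6 (L): throw ball1 h=4 -> lands@10:L; in-air after throw: [b4@8:L b3@9:R b1@10:L b2@13:R]
Beat 7 (R): throw ball5 h=4 -> lands@11:R; in-air after throw: [b4@8:L b3@9:R b1@10:L b5@11:R b2@13:R]
Beat 8 (L): throw ball4 h=7 -> lands@15:R; in-air after throw: [b3@9:R b1@10:L b5@11:R b2@13:R b4@15:R]
Beat 9 (R): throw ball3 h=5 -> lands@14:L; in-air after throw: [b1@10:L b5@11:R b2@13:R b3@14:L b4@15:R]
Beat 10 (L): throw ball1 h=2 -> lands@12:L; in-air after throw: [b5@11:R b1@12:L b2@13:R b3@14:L b4@15:R]
Beat 11 (R): throw ball5 h=8 -> lands@19:R; in-air after throw: [b1@12:L b2@13:R b3@14:L b4@15:R b5@19:R]
Beat 12 (L): throw ball1 h=4 -> lands@16:L; in-air after throw: [b2@13:R b3@14:L b4@15:R b1@16:L b5@19:R]
Beat 13 (R): throw ball2 h=4 -> lands@17:R; in-air after throw: [b3@14:L b4@15:R b1@16:L b2@17:R b5@19:R]
Beat 14 (L): throw ball3 h=7 -> lands@21:R; in-air after throw: [b4@15:R b1@16:L b2@17:R b5@19:R b3@21:R]
Ball 3: thrown@2 h=7 -> first land @9; rethrown@9 h=5 -> second land @14

Answer: 9 14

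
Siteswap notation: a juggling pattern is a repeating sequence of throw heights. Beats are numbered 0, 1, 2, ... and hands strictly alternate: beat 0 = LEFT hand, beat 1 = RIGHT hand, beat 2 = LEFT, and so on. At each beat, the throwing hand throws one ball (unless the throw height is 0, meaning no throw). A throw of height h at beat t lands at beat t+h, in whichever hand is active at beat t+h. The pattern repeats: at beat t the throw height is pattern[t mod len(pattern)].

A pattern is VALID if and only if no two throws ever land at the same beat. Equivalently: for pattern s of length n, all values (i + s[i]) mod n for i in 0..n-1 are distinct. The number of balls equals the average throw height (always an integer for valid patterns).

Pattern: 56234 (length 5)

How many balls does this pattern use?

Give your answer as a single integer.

Pattern = [5, 6, 2, 3, 4], length n = 5
  position 0: throw height = 5, running sum = 5
  position 1: throw height = 6, running sum = 11
  position 2: throw height = 2, running sum = 13
  position 3: throw height = 3, running sum = 16
  position 4: throw height = 4, running sum = 20
Total sum = 20; balls = sum / n = 20 / 5 = 4

Answer: 4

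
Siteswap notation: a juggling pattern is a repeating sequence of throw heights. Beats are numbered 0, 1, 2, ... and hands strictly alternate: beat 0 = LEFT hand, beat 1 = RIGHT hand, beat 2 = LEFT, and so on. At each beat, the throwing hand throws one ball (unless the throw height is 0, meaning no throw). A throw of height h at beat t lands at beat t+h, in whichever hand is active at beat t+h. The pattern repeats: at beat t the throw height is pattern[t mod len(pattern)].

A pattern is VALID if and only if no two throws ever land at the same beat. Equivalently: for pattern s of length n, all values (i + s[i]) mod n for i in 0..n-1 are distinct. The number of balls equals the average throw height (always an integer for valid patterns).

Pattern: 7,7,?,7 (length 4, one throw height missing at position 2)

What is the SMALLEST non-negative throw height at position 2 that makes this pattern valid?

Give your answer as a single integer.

i=0: (0 + 7) mod 4 = 3
i=1: (1 + 7) mod 4 = 0
i=2: s[i]=? (unknown)
i=3: (3 + 7) mod 4 = 2
Known residues: [0, 2, 3]; need a permutation of 0..3, so missing residue r = 1
Need (2 + s) mod 4 = 1; smallest s = (1 - 2) mod 4 = 3

Answer: 3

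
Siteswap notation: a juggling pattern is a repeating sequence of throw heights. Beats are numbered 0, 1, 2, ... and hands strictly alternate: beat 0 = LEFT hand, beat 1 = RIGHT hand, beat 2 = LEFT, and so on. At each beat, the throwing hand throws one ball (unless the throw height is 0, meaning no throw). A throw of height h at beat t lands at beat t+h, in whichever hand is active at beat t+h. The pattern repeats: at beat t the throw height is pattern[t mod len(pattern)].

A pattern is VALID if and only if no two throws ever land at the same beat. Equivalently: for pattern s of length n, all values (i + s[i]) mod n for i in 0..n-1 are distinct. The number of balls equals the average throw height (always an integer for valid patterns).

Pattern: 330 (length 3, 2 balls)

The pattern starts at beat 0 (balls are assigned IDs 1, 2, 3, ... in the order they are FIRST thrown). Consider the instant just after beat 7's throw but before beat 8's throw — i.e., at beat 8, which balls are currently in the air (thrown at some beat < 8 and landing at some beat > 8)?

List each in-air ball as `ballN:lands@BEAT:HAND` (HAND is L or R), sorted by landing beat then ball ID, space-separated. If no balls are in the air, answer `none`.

Answer: ball1:lands@9:R ball2:lands@10:L

Derivation:
Beat 0 (L): throw ball1 h=3 -> lands@3:R; in-air after throw: [b1@3:R]
Beat 1 (R): throw ball2 h=3 -> lands@4:L; in-air after throw: [b1@3:R b2@4:L]
Beat 3 (R): throw ball1 h=3 -> lands@6:L; in-air after throw: [b2@4:L b1@6:L]
Beat 4 (L): throw ball2 h=3 -> lands@7:R; in-air after throw: [b1@6:L b2@7:R]
Beat 6 (L): throw ball1 h=3 -> lands@9:R; in-air after throw: [b2@7:R b1@9:R]
Beat 7 (R): throw ball2 h=3 -> lands@10:L; in-air after throw: [b1@9:R b2@10:L]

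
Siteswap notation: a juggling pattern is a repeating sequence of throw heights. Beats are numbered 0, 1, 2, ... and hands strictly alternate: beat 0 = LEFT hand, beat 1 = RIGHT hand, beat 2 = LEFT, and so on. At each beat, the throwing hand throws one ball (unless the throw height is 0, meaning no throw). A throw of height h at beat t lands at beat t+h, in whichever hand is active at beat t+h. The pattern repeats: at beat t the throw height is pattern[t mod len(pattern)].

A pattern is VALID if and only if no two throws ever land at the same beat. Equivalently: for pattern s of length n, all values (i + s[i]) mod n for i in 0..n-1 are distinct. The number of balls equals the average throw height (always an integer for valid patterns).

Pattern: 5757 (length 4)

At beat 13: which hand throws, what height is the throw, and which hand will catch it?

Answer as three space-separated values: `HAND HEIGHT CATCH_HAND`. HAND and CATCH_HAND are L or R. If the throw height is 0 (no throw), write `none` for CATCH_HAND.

Answer: R 7 L

Derivation:
Beat 13: 13 mod 2 = 1, so hand = R
Throw height = pattern[13 mod 4] = pattern[1] = 7
Lands at beat 13+7=20, 20 mod 2 = 0, so catch hand = L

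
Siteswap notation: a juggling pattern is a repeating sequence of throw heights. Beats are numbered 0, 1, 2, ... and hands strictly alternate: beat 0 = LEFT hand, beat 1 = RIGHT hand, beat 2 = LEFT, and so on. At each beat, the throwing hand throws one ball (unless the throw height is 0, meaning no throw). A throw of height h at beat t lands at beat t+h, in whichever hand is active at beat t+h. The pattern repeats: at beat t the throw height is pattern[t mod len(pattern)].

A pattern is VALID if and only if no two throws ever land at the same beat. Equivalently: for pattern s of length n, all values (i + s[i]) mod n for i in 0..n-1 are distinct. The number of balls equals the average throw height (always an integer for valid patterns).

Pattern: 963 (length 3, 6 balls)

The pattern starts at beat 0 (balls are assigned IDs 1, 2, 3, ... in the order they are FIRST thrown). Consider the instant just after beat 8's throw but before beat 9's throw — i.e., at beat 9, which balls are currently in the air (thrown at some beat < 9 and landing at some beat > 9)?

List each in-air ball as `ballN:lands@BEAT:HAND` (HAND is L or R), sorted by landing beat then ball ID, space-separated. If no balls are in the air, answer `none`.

Answer: ball5:lands@10:L ball3:lands@11:R ball4:lands@12:L ball2:lands@13:R ball6:lands@15:R

Derivation:
Beat 0 (L): throw ball1 h=9 -> lands@9:R; in-air after throw: [b1@9:R]
Beat 1 (R): throw ball2 h=6 -> lands@7:R; in-air after throw: [b2@7:R b1@9:R]
Beat 2 (L): throw ball3 h=3 -> lands@5:R; in-air after throw: [b3@5:R b2@7:R b1@9:R]
Beat 3 (R): throw ball4 h=9 -> lands@12:L; in-air after throw: [b3@5:R b2@7:R b1@9:R b4@12:L]
Beat 4 (L): throw ball5 h=6 -> lands@10:L; in-air after throw: [b3@5:R b2@7:R b1@9:R b5@10:L b4@12:L]
Beat 5 (R): throw ball3 h=3 -> lands@8:L; in-air after throw: [b2@7:R b3@8:L b1@9:R b5@10:L b4@12:L]
Beat 6 (L): throw ball6 h=9 -> lands@15:R; in-air after throw: [b2@7:R b3@8:L b1@9:R b5@10:L b4@12:L b6@15:R]
Beat 7 (R): throw ball2 h=6 -> lands@13:R; in-air after throw: [b3@8:L b1@9:R b5@10:L b4@12:L b2@13:R b6@15:R]
Beat 8 (L): throw ball3 h=3 -> lands@11:R; in-air after throw: [b1@9:R b5@10:L b3@11:R b4@12:L b2@13:R b6@15:R]
Beat 9 (R): throw ball1 h=9 -> lands@18:L; in-air after throw: [b5@10:L b3@11:R b4@12:L b2@13:R b6@15:R b1@18:L]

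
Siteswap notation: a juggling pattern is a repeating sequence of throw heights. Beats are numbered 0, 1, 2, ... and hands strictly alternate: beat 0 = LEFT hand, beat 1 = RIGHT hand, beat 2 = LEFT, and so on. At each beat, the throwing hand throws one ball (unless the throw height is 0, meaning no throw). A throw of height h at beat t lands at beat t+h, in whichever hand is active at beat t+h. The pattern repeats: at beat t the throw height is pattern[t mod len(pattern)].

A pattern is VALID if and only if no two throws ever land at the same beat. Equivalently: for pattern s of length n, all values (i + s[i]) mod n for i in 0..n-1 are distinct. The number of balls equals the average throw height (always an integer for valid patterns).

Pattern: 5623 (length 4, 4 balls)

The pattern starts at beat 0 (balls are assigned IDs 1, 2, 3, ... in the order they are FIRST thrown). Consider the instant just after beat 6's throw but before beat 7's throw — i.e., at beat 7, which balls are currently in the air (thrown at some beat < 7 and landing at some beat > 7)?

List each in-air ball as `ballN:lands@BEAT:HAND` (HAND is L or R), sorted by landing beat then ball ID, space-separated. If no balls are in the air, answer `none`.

Answer: ball4:lands@8:L ball3:lands@9:R ball1:lands@11:R

Derivation:
Beat 0 (L): throw ball1 h=5 -> lands@5:R; in-air after throw: [b1@5:R]
Beat 1 (R): throw ball2 h=6 -> lands@7:R; in-air after throw: [b1@5:R b2@7:R]
Beat 2 (L): throw ball3 h=2 -> lands@4:L; in-air after throw: [b3@4:L b1@5:R b2@7:R]
Beat 3 (R): throw ball4 h=3 -> lands@6:L; in-air after throw: [b3@4:L b1@5:R b4@6:L b2@7:R]
Beat 4 (L): throw ball3 h=5 -> lands@9:R; in-air after throw: [b1@5:R b4@6:L b2@7:R b3@9:R]
Beat 5 (R): throw ball1 h=6 -> lands@11:R; in-air after throw: [b4@6:L b2@7:R b3@9:R b1@11:R]
Beat 6 (L): throw ball4 h=2 -> lands@8:L; in-air after throw: [b2@7:R b4@8:L b3@9:R b1@11:R]
Beat 7 (R): throw ball2 h=3 -> lands@10:L; in-air after throw: [b4@8:L b3@9:R b2@10:L b1@11:R]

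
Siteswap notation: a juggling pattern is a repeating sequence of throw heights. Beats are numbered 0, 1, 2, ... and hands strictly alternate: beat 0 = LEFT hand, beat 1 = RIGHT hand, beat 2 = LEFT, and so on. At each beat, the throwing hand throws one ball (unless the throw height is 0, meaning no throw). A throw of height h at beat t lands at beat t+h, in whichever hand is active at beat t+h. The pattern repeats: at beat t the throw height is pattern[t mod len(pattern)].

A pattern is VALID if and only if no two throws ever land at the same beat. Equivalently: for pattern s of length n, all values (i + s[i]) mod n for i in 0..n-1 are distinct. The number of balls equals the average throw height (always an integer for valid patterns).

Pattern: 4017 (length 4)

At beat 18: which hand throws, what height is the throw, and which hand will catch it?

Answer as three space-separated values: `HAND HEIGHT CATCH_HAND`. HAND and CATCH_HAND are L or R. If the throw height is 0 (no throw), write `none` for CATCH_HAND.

Answer: L 1 R

Derivation:
Beat 18: 18 mod 2 = 0, so hand = L
Throw height = pattern[18 mod 4] = pattern[2] = 1
Lands at beat 18+1=19, 19 mod 2 = 1, so catch hand = R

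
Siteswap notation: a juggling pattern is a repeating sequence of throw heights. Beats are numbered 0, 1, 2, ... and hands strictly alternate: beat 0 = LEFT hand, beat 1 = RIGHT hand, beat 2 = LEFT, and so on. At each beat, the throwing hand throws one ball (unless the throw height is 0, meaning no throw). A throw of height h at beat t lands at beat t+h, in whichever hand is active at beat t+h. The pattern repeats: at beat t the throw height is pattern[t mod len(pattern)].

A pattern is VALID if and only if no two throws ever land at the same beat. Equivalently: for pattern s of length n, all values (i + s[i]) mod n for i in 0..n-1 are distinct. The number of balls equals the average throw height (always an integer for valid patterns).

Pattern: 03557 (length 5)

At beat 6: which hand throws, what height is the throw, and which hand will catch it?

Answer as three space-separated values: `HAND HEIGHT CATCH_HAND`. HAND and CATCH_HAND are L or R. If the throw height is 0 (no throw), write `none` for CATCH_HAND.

Answer: L 3 R

Derivation:
Beat 6: 6 mod 2 = 0, so hand = L
Throw height = pattern[6 mod 5] = pattern[1] = 3
Lands at beat 6+3=9, 9 mod 2 = 1, so catch hand = R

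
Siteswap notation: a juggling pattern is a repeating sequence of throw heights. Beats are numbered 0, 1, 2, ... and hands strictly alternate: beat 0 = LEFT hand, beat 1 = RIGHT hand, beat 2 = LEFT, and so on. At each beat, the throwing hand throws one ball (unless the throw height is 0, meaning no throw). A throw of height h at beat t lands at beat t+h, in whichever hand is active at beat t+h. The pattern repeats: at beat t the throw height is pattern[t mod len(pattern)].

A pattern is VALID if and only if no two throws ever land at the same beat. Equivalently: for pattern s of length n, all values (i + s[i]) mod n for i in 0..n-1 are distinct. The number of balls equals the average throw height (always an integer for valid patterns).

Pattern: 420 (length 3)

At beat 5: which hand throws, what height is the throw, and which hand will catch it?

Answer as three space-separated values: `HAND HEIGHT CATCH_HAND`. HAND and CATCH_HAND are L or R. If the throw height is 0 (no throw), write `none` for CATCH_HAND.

Beat 5: 5 mod 2 = 1, so hand = R
Throw height = pattern[5 mod 3] = pattern[2] = 0

Answer: R 0 none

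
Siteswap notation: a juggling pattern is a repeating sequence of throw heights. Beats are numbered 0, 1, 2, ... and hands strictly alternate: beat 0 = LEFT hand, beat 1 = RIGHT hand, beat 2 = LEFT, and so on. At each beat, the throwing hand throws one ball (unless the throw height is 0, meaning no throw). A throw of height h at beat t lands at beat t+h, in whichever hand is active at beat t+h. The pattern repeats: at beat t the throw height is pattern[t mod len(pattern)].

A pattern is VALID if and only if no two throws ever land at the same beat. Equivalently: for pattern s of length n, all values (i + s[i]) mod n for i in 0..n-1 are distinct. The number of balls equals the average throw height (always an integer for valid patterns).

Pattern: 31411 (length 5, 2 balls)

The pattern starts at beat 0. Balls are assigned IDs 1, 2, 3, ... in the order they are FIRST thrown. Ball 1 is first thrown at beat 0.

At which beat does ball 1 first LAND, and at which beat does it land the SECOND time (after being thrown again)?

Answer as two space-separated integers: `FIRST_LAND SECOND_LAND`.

Answer: 3 4

Derivation:
Beat 0 (L): throw ball1 h=3 -> lands@3:R; in-air after throw: [b1@3:R]
Beat 1 (R): throw ball2 h=1 -> lands@2:L; in-air after throw: [b2@2:L b1@3:R]
Beat 2 (L): throw ball2 h=4 -> lands@6:L; in-air after throw: [b1@3:R b2@6:L]
Beat 3 (R): throw ball1 h=1 -> lands@4:L; in-air after throw: [b1@4:L b2@6:L]
Beat 4 (L): throw ball1 h=1 -> lands@5:R; in-air after throw: [b1@5:R b2@6:L]
Ball 1: thrown@0 h=3 -> first land @3; rethrown@3 h=1 -> second land @4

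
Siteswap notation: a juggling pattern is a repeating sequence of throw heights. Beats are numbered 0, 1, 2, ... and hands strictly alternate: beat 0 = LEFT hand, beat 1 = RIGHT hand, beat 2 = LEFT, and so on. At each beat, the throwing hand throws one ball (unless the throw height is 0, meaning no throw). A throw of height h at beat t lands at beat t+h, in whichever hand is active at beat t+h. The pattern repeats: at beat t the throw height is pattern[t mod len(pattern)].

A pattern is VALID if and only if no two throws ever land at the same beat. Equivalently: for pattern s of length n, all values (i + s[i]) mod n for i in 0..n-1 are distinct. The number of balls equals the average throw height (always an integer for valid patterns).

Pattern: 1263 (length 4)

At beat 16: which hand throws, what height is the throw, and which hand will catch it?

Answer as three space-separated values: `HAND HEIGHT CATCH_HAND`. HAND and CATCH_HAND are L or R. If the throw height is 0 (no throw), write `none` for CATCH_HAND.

Beat 16: 16 mod 2 = 0, so hand = L
Throw height = pattern[16 mod 4] = pattern[0] = 1
Lands at beat 16+1=17, 17 mod 2 = 1, so catch hand = R

Answer: L 1 R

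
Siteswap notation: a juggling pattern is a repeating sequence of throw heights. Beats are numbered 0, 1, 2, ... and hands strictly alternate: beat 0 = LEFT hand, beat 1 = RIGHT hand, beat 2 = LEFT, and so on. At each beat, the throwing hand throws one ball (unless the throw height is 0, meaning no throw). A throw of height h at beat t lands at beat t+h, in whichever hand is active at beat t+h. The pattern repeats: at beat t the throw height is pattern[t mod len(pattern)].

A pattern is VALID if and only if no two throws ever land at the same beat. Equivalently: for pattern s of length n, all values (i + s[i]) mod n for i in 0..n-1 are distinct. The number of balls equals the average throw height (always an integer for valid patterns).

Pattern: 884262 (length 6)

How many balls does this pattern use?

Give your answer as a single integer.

Pattern = [8, 8, 4, 2, 6, 2], length n = 6
  position 0: throw height = 8, running sum = 8
  position 1: throw height = 8, running sum = 16
  position 2: throw height = 4, running sum = 20
  position 3: throw height = 2, running sum = 22
  position 4: throw height = 6, running sum = 28
  position 5: throw height = 2, running sum = 30
Total sum = 30; balls = sum / n = 30 / 6 = 5

Answer: 5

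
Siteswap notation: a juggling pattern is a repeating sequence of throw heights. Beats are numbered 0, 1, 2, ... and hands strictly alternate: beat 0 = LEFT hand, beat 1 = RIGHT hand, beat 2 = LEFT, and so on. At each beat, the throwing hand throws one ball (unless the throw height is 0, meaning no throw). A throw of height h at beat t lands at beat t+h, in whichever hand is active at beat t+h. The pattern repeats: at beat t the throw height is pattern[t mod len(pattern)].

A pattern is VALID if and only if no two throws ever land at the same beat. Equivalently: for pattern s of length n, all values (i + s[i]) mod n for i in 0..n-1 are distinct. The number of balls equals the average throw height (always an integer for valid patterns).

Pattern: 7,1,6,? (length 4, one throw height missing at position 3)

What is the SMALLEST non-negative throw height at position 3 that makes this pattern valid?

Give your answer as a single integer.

i=0: (0 + 7) mod 4 = 3
i=1: (1 + 1) mod 4 = 2
i=2: (2 + 6) mod 4 = 0
i=3: s[i]=? (unknown)
Known residues: [0, 2, 3]; need a permutation of 0..3, so missing residue r = 1
Need (3 + s) mod 4 = 1; smallest s = (1 - 3) mod 4 = 2

Answer: 2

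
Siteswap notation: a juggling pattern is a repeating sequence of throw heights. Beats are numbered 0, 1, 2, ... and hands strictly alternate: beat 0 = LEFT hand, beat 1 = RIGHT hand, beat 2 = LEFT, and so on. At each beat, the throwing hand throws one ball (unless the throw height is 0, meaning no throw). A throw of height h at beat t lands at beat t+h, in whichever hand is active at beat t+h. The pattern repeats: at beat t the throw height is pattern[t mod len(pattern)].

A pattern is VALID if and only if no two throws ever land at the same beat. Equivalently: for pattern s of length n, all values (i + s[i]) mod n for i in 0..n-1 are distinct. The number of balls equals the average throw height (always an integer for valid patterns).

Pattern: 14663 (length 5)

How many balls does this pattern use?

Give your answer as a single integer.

Pattern = [1, 4, 6, 6, 3], length n = 5
  position 0: throw height = 1, running sum = 1
  position 1: throw height = 4, running sum = 5
  position 2: throw height = 6, running sum = 11
  position 3: throw height = 6, running sum = 17
  position 4: throw height = 3, running sum = 20
Total sum = 20; balls = sum / n = 20 / 5 = 4

Answer: 4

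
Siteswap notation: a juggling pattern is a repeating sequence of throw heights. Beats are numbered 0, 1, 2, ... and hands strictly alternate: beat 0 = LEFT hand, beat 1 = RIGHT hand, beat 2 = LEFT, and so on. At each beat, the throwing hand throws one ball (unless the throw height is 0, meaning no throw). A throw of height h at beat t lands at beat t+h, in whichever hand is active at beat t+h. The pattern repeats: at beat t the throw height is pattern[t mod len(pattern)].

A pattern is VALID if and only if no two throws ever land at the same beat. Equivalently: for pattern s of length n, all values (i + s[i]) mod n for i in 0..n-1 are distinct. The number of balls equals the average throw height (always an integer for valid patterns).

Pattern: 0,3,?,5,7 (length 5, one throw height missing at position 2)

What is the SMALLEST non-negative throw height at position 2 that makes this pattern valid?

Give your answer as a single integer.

i=0: (0 + 0) mod 5 = 0
i=1: (1 + 3) mod 5 = 4
i=2: s[i]=? (unknown)
i=3: (3 + 5) mod 5 = 3
i=4: (4 + 7) mod 5 = 1
Known residues: [0, 1, 3, 4]; need a permutation of 0..4, so missing residue r = 2
Need (2 + s) mod 5 = 2; smallest s = (2 - 2) mod 5 = 0

Answer: 0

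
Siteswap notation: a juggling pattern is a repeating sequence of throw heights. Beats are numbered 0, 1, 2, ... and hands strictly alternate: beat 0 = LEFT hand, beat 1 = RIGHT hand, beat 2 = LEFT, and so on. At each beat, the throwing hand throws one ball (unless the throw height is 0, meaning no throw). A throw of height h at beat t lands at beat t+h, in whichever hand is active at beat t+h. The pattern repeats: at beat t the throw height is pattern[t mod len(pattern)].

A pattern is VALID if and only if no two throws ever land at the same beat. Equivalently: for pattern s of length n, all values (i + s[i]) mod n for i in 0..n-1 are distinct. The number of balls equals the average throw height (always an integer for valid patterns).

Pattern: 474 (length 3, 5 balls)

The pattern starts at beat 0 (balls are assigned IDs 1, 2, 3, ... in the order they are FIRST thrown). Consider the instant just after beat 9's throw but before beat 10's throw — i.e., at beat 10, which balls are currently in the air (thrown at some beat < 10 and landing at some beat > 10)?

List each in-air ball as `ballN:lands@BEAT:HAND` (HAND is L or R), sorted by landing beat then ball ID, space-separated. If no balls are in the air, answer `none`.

Beat 0 (L): throw ball1 h=4 -> lands@4:L; in-air after throw: [b1@4:L]
Beat 1 (R): throw ball2 h=7 -> lands@8:L; in-air after throw: [b1@4:L b2@8:L]
Beat 2 (L): throw ball3 h=4 -> lands@6:L; in-air after throw: [b1@4:L b3@6:L b2@8:L]
Beat 3 (R): throw ball4 h=4 -> lands@7:R; in-air after throw: [b1@4:L b3@6:L b4@7:R b2@8:L]
Beat 4 (L): throw ball1 h=7 -> lands@11:R; in-air after throw: [b3@6:L b4@7:R b2@8:L b1@11:R]
Beat 5 (R): throw ball5 h=4 -> lands@9:R; in-air after throw: [b3@6:L b4@7:R b2@8:L b5@9:R b1@11:R]
Beat 6 (L): throw ball3 h=4 -> lands@10:L; in-air after throw: [b4@7:R b2@8:L b5@9:R b3@10:L b1@11:R]
Beat 7 (R): throw ball4 h=7 -> lands@14:L; in-air after throw: [b2@8:L b5@9:R b3@10:L b1@11:R b4@14:L]
Beat 8 (L): throw ball2 h=4 -> lands@12:L; in-air after throw: [b5@9:R b3@10:L b1@11:R b2@12:L b4@14:L]
Beat 9 (R): throw ball5 h=4 -> lands@13:R; in-air after throw: [b3@10:L b1@11:R b2@12:L b5@13:R b4@14:L]
Beat 10 (L): throw ball3 h=7 -> lands@17:R; in-air after throw: [b1@11:R b2@12:L b5@13:R b4@14:L b3@17:R]

Answer: ball1:lands@11:R ball2:lands@12:L ball5:lands@13:R ball4:lands@14:L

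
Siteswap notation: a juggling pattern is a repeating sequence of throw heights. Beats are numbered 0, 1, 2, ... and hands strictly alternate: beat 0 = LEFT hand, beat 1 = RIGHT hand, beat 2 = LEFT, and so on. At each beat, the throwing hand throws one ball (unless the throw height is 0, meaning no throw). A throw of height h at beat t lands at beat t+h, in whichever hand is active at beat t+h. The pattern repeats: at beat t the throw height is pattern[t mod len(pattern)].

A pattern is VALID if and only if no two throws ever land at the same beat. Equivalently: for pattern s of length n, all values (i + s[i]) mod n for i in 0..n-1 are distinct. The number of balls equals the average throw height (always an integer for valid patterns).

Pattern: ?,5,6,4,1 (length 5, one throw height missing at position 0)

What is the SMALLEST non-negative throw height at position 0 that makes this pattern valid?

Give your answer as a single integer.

Answer: 4

Derivation:
i=0: s[i]=? (unknown)
i=1: (1 + 5) mod 5 = 1
i=2: (2 + 6) mod 5 = 3
i=3: (3 + 4) mod 5 = 2
i=4: (4 + 1) mod 5 = 0
Known residues: [0, 1, 2, 3]; need a permutation of 0..4, so missing residue r = 4
Need (0 + s) mod 5 = 4; smallest s = (4 - 0) mod 5 = 4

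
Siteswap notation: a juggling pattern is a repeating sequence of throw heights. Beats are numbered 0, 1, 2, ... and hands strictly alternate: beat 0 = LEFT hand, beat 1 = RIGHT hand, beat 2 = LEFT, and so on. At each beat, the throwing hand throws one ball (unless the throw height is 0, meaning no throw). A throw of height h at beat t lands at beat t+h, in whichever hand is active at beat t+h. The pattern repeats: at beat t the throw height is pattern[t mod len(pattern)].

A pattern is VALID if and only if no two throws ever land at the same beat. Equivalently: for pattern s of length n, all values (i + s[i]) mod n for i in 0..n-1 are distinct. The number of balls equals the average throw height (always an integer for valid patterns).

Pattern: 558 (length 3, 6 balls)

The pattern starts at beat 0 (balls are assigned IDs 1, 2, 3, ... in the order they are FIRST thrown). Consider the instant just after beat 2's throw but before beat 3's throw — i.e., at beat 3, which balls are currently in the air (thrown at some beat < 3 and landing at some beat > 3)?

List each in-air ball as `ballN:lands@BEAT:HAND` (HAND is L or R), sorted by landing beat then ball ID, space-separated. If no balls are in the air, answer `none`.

Beat 0 (L): throw ball1 h=5 -> lands@5:R; in-air after throw: [b1@5:R]
Beat 1 (R): throw ball2 h=5 -> lands@6:L; in-air after throw: [b1@5:R b2@6:L]
Beat 2 (L): throw ball3 h=8 -> lands@10:L; in-air after throw: [b1@5:R b2@6:L b3@10:L]
Beat 3 (R): throw ball4 h=5 -> lands@8:L; in-air after throw: [b1@5:R b2@6:L b4@8:L b3@10:L]

Answer: ball1:lands@5:R ball2:lands@6:L ball3:lands@10:L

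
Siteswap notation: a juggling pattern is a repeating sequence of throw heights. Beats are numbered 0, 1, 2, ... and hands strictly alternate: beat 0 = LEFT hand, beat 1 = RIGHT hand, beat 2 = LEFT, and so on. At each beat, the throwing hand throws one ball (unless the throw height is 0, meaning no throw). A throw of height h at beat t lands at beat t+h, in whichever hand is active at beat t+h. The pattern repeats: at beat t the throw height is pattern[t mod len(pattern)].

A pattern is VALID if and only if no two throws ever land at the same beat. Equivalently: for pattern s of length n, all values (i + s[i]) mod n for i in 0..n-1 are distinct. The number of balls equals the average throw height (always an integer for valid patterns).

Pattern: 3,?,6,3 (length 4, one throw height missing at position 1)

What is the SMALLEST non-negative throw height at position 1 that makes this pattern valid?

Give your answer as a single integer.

Answer: 0

Derivation:
i=0: (0 + 3) mod 4 = 3
i=1: s[i]=? (unknown)
i=2: (2 + 6) mod 4 = 0
i=3: (3 + 3) mod 4 = 2
Known residues: [0, 2, 3]; need a permutation of 0..3, so missing residue r = 1
Need (1 + s) mod 4 = 1; smallest s = (1 - 1) mod 4 = 0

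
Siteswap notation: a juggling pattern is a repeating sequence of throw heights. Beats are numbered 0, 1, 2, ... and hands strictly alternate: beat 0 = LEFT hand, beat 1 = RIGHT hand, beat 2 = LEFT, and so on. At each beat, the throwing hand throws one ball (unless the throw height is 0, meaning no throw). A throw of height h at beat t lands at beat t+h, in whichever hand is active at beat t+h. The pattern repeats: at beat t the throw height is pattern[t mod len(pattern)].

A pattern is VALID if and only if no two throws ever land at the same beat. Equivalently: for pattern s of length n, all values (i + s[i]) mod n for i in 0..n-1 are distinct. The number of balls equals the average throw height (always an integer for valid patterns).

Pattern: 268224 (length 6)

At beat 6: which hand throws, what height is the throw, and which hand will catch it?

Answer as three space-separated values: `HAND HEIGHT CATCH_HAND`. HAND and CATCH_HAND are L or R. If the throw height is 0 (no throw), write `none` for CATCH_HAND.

Answer: L 2 L

Derivation:
Beat 6: 6 mod 2 = 0, so hand = L
Throw height = pattern[6 mod 6] = pattern[0] = 2
Lands at beat 6+2=8, 8 mod 2 = 0, so catch hand = L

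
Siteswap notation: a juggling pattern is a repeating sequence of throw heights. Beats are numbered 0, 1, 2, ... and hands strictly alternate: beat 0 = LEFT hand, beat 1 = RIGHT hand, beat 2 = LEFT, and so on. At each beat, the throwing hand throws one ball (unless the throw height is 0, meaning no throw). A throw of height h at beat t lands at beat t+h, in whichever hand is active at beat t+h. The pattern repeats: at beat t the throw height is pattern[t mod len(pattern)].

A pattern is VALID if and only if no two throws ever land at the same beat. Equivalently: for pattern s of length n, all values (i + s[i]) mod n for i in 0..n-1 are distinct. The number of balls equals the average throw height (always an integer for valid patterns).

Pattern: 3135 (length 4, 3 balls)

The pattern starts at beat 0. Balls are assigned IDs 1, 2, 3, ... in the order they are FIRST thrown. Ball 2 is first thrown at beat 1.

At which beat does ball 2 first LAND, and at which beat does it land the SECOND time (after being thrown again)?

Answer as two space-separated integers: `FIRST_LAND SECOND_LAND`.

Answer: 2 5

Derivation:
Beat 0 (L): throw ball1 h=3 -> lands@3:R; in-air after throw: [b1@3:R]
Beat 1 (R): throw ball2 h=1 -> lands@2:L; in-air after throw: [b2@2:L b1@3:R]
Beat 2 (L): throw ball2 h=3 -> lands@5:R; in-air after throw: [b1@3:R b2@5:R]
Beat 3 (R): throw ball1 h=5 -> lands@8:L; in-air after throw: [b2@5:R b1@8:L]
Beat 4 (L): throw ball3 h=3 -> lands@7:R; in-air after throw: [b2@5:R b3@7:R b1@8:L]
Beat 5 (R): throw ball2 h=1 -> lands@6:L; in-air after throw: [b2@6:L b3@7:R b1@8:L]
Ball 2: thrown@1 h=1 -> first land @2; rethrown@2 h=3 -> second land @5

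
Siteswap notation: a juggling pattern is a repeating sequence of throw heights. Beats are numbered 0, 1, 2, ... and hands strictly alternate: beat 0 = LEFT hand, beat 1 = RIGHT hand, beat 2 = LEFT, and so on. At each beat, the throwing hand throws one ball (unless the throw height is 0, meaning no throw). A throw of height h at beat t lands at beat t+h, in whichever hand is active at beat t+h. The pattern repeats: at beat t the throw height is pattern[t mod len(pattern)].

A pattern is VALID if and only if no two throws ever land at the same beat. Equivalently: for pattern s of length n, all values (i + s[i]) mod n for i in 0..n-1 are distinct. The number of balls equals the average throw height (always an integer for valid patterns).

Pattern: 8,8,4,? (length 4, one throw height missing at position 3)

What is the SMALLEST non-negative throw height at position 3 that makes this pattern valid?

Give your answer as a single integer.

i=0: (0 + 8) mod 4 = 0
i=1: (1 + 8) mod 4 = 1
i=2: (2 + 4) mod 4 = 2
i=3: s[i]=? (unknown)
Known residues: [0, 1, 2]; need a permutation of 0..3, so missing residue r = 3
Need (3 + s) mod 4 = 3; smallest s = (3 - 3) mod 4 = 0

Answer: 0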